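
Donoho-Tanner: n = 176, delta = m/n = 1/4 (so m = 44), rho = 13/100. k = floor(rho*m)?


m = 1/4*176 = 44.
rho = 13/100.
rho*m = 13/100*44 = 5.72.
k = floor(5.72) = 5.

5


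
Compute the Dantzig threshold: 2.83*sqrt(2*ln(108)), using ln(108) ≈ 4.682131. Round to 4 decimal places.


ln(108) ≈ 4.682131.
2*ln(n) ≈ 9.364262.
sqrt(2*ln(n)) ≈ sqrt(9.364262) ≈ 3.060108.
threshold ≈ 2.83*3.060108 = 8.66010564 ≈ 8.6601.

8.6601


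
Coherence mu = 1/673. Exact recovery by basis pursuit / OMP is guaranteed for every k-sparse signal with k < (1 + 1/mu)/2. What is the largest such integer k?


1/mu = 673.
1 + 1/mu = 674.
(1 + 1/mu)/2 = 337 is an integer and the inequality is strict, so k_max = 337 - 1 = 336.

336


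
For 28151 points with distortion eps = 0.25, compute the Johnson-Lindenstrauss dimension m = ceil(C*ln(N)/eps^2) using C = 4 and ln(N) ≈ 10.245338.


ln(28151) ≈ 10.245338.
eps^2 = 0.25^2 = 0.0625.
C*ln(N)/eps^2 ≈ 4*10.245338/0.0625 ≈ 655.7016.
m = ceil(655.7016) = 656.

656


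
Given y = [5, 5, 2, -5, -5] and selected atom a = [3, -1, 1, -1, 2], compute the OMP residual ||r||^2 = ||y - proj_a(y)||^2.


a^T a = 16.
a^T y = 7.
coeff = 7/16 = 7/16.
||r||^2 = 1615/16.

1615/16


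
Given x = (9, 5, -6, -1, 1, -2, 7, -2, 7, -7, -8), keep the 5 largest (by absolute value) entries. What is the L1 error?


Sorted |x_i| descending: [9, 8, 7, 7, 7, 6, 5, 2, 2, 1, 1]
Keep top 5: [9, 8, 7, 7, 7]
Tail entries: [6, 5, 2, 2, 1, 1]
L1 error = sum of tail = 17.

17


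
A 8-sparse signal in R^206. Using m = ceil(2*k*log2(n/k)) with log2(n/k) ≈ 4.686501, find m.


log2(n/k) = log2(206/8) ≈ 4.686501.
2*k*log2(n/k) ≈ 2*8*4.686501 = 74.984016.
m = ceil(74.984016) = 75.

75


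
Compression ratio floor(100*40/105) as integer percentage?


100*m/n = 100*40/105 ≈ 38.0952.
floor = 38.

38


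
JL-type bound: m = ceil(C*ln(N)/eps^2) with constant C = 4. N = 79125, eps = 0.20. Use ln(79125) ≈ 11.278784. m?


ln(79125) ≈ 11.278784.
eps^2 = 0.20^2 = 0.04.
C*ln(N)/eps^2 ≈ 4*11.278784/0.04 ≈ 1127.8784.
m = ceil(1127.8784) = 1128.

1128


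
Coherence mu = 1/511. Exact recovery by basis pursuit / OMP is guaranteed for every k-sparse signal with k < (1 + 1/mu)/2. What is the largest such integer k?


1/mu = 511.
1 + 1/mu = 512.
(1 + 1/mu)/2 = 256 is an integer and the inequality is strict, so k_max = 256 - 1 = 255.

255


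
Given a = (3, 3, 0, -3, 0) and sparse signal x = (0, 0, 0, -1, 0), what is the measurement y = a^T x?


Non-zero terms: ['-3*-1']
Products: [3]
y = sum = 3.

3


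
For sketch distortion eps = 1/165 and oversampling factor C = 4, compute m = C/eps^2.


1/eps = 165.
(1/eps)^2 = 27225.
m = 4*27225 = 108900.

108900


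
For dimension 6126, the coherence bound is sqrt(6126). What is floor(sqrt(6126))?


78^2 = 6084 <= 6126 < 6241 = 79^2, so 78 <= sqrt(6126) < 79.
floor(sqrt(6126)) = 78.

78


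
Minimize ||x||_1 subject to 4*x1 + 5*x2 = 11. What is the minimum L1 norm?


Axis intercepts:
  x1 = 11/4, x2 = 0: L1 = 11/4
  x1 = 0, x2 = 11/5: L1 = 11/5
x* = (0, 11/5)
||x*||_1 = 11/5.

11/5


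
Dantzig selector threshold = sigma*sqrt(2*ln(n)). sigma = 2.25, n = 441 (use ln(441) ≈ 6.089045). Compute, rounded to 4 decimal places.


ln(441) ≈ 6.089045.
2*ln(n) ≈ 12.17809.
sqrt(2*ln(n)) ≈ sqrt(12.17809) ≈ 3.489712.
threshold ≈ 2.25*3.489712 = 7.851852 ≈ 7.8519.

7.8519


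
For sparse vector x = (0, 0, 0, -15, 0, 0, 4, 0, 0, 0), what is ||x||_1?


Non-zero entries: [(3, -15), (6, 4)]
Absolute values: [15, 4]
||x||_1 = sum = 19.

19


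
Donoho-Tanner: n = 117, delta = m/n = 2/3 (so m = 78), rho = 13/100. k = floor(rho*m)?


m = 2/3*117 = 78.
rho = 13/100.
rho*m = 13/100*78 = 10.14.
k = floor(10.14) = 10.

10


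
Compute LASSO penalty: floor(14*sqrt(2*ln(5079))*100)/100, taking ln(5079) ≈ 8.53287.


ln(5079) ≈ 8.53287.
2*ln(n) ≈ 17.06574.
sqrt(2*ln(n)) ≈ sqrt(17.06574) ≈ 4.13107.
lambda ≈ 14*4.13107 = 57.83498.
floor(lambda*100)/100 = 57.83.

57.83


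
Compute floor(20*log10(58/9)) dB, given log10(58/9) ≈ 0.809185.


||x||/||e|| = 58/9.
log10(58/9) ≈ 0.809185.
20*log10(||x||/||e||) ≈ 20*0.809185 = 16.1837.
floor(16.1837) = 16.

16


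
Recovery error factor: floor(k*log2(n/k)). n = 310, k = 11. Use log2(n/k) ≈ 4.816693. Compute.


log2(n/k) = log2(310/11) ≈ 4.816693.
k*log2(n/k) ≈ 11*4.816693 = 52.983623.
floor(52.983623) = 52.

52


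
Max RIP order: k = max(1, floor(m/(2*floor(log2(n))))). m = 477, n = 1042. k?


floor(log2(1042)) = 10.
2*10 = 20.
m/(2*floor(log2(n))) = 477/20 ≈ 23.85.
floor = 23.
k = max(1, 23) = 23.

23


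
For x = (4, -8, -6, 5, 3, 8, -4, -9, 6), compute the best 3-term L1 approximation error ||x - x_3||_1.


Sorted |x_i| descending: [9, 8, 8, 6, 6, 5, 4, 4, 3]
Keep top 3: [9, 8, 8]
Tail entries: [6, 6, 5, 4, 4, 3]
L1 error = sum of tail = 28.

28


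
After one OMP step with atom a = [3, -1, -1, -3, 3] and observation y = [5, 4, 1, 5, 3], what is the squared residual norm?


a^T a = 29.
a^T y = 4.
coeff = 4/29 = 4/29.
||r||^2 = 2188/29.

2188/29


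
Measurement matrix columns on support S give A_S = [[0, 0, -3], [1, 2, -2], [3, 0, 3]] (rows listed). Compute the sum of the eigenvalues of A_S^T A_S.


Sum of eigenvalues of A_S^T A_S = trace(A_S^T A_S) = sum of squared column norms of A_S.
A_S^T A_S diagonal: [10, 4, 22].
trace = 10 + 4 + 22 = 36.

36


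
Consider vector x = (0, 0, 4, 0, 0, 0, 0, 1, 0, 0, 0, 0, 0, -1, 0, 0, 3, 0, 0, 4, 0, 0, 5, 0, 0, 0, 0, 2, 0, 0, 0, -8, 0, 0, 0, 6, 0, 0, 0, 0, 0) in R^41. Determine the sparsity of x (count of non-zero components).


Non-zero positions: [2, 7, 13, 16, 19, 22, 27, 31, 35].
Sparsity = 9.

9


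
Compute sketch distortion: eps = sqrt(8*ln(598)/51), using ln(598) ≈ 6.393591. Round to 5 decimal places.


ln(598) ≈ 6.393591.
8*ln(N)/m ≈ 8*6.393591/51 ≈ 1.00291624.
eps = sqrt(1.00291624) ≈ 1.0014571 ≈ 1.00146.

1.00146


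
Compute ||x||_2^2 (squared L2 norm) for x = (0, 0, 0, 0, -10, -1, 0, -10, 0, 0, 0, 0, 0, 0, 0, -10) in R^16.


Non-zero entries: [(4, -10), (5, -1), (7, -10), (15, -10)]
Squares: [100, 1, 100, 100]
||x||_2^2 = sum = 301.

301


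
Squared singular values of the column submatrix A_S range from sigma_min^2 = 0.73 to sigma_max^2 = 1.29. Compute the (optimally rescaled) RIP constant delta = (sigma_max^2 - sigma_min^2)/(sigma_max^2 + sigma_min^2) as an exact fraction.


lambda_max - lambda_min = 1.29 - 0.73 = 0.56.
lambda_max + lambda_min = 1.29 + 0.73 = 2.02.
delta = 0.56/2.02 = 56/202 = 28/101.

28/101


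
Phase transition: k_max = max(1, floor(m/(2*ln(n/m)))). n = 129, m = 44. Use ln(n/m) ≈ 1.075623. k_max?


n/m = 129/44.
ln(n/m) ≈ 1.075623.
2*ln(n/m) ≈ 2.151246.
m/(2*ln(n/m)) ≈ 44/2.151246 ≈ 20.4533.
floor = 20.
k_max = max(1, 20) = 20.

20


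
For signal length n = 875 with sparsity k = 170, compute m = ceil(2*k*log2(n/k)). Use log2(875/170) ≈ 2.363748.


log2(n/k) = log2(875/170) ≈ 2.363748.
2*k*log2(n/k) ≈ 2*170*2.363748 = 803.67432.
m = ceil(803.67432) = 804.

804


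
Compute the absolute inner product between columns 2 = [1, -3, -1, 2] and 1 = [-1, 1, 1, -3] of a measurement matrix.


Inner product: 1*-1 + -3*1 + -1*1 + 2*-3
Products: [-1, -3, -1, -6]
Sum = -11.
|dot| = 11.

11


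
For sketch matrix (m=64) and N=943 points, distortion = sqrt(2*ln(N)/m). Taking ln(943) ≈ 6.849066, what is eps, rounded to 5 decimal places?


ln(943) ≈ 6.849066.
2*ln(N)/m ≈ 2*6.849066/64 ≈ 0.21403331.
eps = sqrt(0.21403331) ≈ 0.4626373 ≈ 0.46264.

0.46264


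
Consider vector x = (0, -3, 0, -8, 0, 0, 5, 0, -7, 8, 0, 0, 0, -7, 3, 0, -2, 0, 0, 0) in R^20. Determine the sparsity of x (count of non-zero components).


Non-zero positions: [1, 3, 6, 8, 9, 13, 14, 16].
Sparsity = 8.

8


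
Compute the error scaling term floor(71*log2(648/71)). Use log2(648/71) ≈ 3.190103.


log2(n/k) = log2(648/71) ≈ 3.190103.
k*log2(n/k) ≈ 71*3.190103 = 226.497313.
floor(226.497313) = 226.

226


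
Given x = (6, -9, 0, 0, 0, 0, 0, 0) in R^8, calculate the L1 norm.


Non-zero entries: [(0, 6), (1, -9)]
Absolute values: [6, 9]
||x||_1 = sum = 15.

15


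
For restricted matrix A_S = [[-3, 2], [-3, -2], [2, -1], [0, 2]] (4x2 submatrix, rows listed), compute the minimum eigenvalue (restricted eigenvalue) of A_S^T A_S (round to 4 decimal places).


A_S^T A_S = [[22, -2], [-2, 13]].
trace = 35.
det = 282.
disc = trace^2 - 4*det = 1225 - 4*282 = 97.
sqrt(97) ≈ 9.848858.
lam_min = (35 - sqrt(97))/2 ≈ (35 - 9.848858)/2 = 12.575571 ≈ 12.5756.

12.5756


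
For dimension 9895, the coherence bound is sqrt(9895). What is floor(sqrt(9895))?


99^2 = 9801 <= 9895 < 10000 = 100^2, so 99 <= sqrt(9895) < 100.
floor(sqrt(9895)) = 99.

99


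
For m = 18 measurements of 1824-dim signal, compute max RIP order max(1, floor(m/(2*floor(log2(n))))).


floor(log2(1824)) = 10.
2*10 = 20.
m/(2*floor(log2(n))) = 18/20 ≈ 0.9.
floor = 0.
k = max(1, 0) = 1.

1


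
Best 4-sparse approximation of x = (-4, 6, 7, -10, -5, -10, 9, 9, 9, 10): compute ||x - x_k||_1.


Sorted |x_i| descending: [10, 10, 10, 9, 9, 9, 7, 6, 5, 4]
Keep top 4: [10, 10, 10, 9]
Tail entries: [9, 9, 7, 6, 5, 4]
L1 error = sum of tail = 40.

40


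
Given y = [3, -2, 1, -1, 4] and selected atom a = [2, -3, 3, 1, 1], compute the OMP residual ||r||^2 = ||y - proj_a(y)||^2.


a^T a = 24.
a^T y = 18.
coeff = 18/24 = 3/4.
||r||^2 = 35/2.

35/2


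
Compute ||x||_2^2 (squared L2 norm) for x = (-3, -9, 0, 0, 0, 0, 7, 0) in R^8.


Non-zero entries: [(0, -3), (1, -9), (6, 7)]
Squares: [9, 81, 49]
||x||_2^2 = sum = 139.

139


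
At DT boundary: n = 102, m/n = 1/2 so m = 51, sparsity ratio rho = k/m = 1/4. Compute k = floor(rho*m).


m = 1/2*102 = 51.
rho = 1/4.
rho*m = 1/4*51 = 12.75.
k = floor(12.75) = 12.

12


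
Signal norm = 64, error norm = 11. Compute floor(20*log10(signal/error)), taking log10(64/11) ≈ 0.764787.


||x||/||e|| = 64/11.
log10(64/11) ≈ 0.764787.
20*log10(||x||/||e||) ≈ 20*0.764787 = 15.29574.
floor(15.29574) = 15.

15


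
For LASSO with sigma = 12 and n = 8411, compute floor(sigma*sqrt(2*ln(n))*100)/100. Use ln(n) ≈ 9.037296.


ln(8411) ≈ 9.037296.
2*ln(n) ≈ 18.074592.
sqrt(2*ln(n)) ≈ sqrt(18.074592) ≈ 4.251422.
lambda ≈ 12*4.251422 = 51.017064.
floor(lambda*100)/100 = 51.01.

51.01


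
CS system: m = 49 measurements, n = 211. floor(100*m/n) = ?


100*m/n = 100*49/211 ≈ 23.2227.
floor = 23.

23


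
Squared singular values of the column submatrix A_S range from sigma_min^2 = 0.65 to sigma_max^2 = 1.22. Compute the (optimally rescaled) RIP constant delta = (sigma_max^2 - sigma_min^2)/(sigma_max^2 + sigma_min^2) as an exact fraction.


lambda_max - lambda_min = 1.22 - 0.65 = 0.57.
lambda_max + lambda_min = 1.22 + 0.65 = 1.87.
delta = 0.57/1.87 = 57/187.

57/187


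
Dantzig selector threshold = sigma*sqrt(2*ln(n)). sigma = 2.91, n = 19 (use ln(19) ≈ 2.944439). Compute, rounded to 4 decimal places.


ln(19) ≈ 2.944439.
2*ln(n) ≈ 5.888878.
sqrt(2*ln(n)) ≈ sqrt(5.888878) ≈ 2.426701.
threshold ≈ 2.91*2.426701 = 7.06169991 ≈ 7.0617.

7.0617


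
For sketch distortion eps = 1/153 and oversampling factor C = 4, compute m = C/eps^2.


1/eps = 153.
(1/eps)^2 = 23409.
m = 4*23409 = 93636.

93636


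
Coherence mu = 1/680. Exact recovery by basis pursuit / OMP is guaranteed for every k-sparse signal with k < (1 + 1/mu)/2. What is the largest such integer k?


1/mu = 680.
1 + 1/mu = 681.
(1 + 1/mu)/2 = 340.5 is not an integer, so k_max = floor(340.5) = 340.

340


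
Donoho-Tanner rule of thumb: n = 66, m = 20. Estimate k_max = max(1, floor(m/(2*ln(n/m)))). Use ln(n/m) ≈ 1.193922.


n/m = 66/20 = 33/10.
ln(n/m) ≈ 1.193922.
2*ln(n/m) ≈ 2.387844.
m/(2*ln(n/m)) ≈ 20/2.387844 ≈ 8.3758.
floor = 8.
k_max = max(1, 8) = 8.

8


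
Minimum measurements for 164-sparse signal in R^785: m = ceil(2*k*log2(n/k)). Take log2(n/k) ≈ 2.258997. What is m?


log2(n/k) = log2(785/164) ≈ 2.258997.
2*k*log2(n/k) ≈ 2*164*2.258997 = 740.951016.
m = ceil(740.951016) = 741.

741


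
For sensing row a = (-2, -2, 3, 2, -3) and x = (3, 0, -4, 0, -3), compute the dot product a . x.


Non-zero terms: ['-2*3', '3*-4', '-3*-3']
Products: [-6, -12, 9]
y = sum = -9.

-9


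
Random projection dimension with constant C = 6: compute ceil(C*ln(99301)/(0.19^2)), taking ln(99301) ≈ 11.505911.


ln(99301) ≈ 11.505911.
eps^2 = 0.19^2 = 0.0361.
C*ln(N)/eps^2 ≈ 6*11.505911/0.0361 ≈ 1912.3398.
m = ceil(1912.3398) = 1913.

1913


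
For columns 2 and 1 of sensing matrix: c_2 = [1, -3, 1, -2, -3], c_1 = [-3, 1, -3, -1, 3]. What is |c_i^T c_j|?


Inner product: 1*-3 + -3*1 + 1*-3 + -2*-1 + -3*3
Products: [-3, -3, -3, 2, -9]
Sum = -16.
|dot| = 16.

16


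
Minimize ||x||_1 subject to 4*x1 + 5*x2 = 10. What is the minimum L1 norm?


Axis intercepts:
  x1 = 5/2, x2 = 0: L1 = 5/2
  x1 = 0, x2 = 2: L1 = 2
x* = (0, 2)
||x*||_1 = 2.

2


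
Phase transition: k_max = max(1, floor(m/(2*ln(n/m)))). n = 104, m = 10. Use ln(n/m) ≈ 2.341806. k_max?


n/m = 104/10 = 52/5.
ln(n/m) ≈ 2.341806.
2*ln(n/m) ≈ 4.683612.
m/(2*ln(n/m)) ≈ 10/4.683612 ≈ 2.1351.
floor = 2.
k_max = max(1, 2) = 2.

2


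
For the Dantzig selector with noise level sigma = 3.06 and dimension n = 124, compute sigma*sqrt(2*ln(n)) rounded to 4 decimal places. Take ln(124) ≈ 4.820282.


ln(124) ≈ 4.820282.
2*ln(n) ≈ 9.640564.
sqrt(2*ln(n)) ≈ sqrt(9.640564) ≈ 3.104926.
threshold ≈ 3.06*3.104926 = 9.50107356 ≈ 9.5011.

9.5011


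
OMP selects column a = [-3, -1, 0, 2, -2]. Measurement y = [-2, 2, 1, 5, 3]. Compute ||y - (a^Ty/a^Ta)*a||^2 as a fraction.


a^T a = 18.
a^T y = 8.
coeff = 8/18 = 4/9.
||r||^2 = 355/9.

355/9


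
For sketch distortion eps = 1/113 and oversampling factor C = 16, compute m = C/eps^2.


1/eps = 113.
(1/eps)^2 = 12769.
m = 16*12769 = 204304.

204304


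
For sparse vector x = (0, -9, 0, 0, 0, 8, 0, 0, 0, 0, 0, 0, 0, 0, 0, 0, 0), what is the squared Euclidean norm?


Non-zero entries: [(1, -9), (5, 8)]
Squares: [81, 64]
||x||_2^2 = sum = 145.

145


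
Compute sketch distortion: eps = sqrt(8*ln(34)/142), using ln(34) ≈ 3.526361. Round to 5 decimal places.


ln(34) ≈ 3.526361.
8*ln(N)/m ≈ 8*3.526361/142 ≈ 0.19866823.
eps = sqrt(0.19866823) ≈ 0.4457221 ≈ 0.44572.

0.44572


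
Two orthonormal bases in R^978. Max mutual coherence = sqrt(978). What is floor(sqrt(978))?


31^2 = 961 <= 978 < 1024 = 32^2, so 31 <= sqrt(978) < 32.
floor(sqrt(978)) = 31.

31


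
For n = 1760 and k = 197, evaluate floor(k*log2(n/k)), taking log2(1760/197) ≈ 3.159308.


log2(n/k) = log2(1760/197) ≈ 3.159308.
k*log2(n/k) ≈ 197*3.159308 = 622.383676.
floor(622.383676) = 622.

622


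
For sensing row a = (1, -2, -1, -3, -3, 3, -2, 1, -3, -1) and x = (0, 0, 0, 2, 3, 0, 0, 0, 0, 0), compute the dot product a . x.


Non-zero terms: ['-3*2', '-3*3']
Products: [-6, -9]
y = sum = -15.

-15


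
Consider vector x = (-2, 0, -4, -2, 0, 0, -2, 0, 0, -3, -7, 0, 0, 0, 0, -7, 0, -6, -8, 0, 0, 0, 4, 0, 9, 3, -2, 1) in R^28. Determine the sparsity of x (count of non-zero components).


Non-zero positions: [0, 2, 3, 6, 9, 10, 15, 17, 18, 22, 24, 25, 26, 27].
Sparsity = 14.

14


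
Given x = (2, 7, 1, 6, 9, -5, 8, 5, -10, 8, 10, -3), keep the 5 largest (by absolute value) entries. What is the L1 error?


Sorted |x_i| descending: [10, 10, 9, 8, 8, 7, 6, 5, 5, 3, 2, 1]
Keep top 5: [10, 10, 9, 8, 8]
Tail entries: [7, 6, 5, 5, 3, 2, 1]
L1 error = sum of tail = 29.

29


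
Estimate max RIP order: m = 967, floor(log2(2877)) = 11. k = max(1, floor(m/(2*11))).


floor(log2(2877)) = 11.
2*11 = 22.
m/(2*floor(log2(n))) = 967/22 ≈ 43.9545.
floor = 43.
k = max(1, 43) = 43.

43


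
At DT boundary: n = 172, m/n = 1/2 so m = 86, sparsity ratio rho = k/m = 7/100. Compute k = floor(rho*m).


m = 1/2*172 = 86.
rho = 7/100.
rho*m = 7/100*86 = 6.02.
k = floor(6.02) = 6.

6


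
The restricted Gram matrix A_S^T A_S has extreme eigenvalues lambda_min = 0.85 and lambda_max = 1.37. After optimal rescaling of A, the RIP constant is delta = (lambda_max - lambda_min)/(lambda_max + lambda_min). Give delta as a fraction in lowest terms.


lambda_max - lambda_min = 1.37 - 0.85 = 0.52.
lambda_max + lambda_min = 1.37 + 0.85 = 2.22.
delta = 0.52/2.22 = 52/222 = 26/111.

26/111


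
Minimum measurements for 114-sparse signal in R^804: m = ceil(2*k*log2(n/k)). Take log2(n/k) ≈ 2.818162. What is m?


log2(n/k) = log2(804/114) ≈ 2.818162.
2*k*log2(n/k) ≈ 2*114*2.818162 = 642.540936.
m = ceil(642.540936) = 643.

643


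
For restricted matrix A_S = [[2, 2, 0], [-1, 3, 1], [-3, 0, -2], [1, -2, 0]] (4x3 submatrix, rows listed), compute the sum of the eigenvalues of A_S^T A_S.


Sum of eigenvalues of A_S^T A_S = trace(A_S^T A_S) = sum of squared column norms of A_S.
A_S^T A_S diagonal: [15, 17, 5].
trace = 15 + 17 + 5 = 37.

37


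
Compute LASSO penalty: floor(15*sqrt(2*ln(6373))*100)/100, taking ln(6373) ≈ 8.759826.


ln(6373) ≈ 8.759826.
2*ln(n) ≈ 17.519652.
sqrt(2*ln(n)) ≈ sqrt(17.519652) ≈ 4.185648.
lambda ≈ 15*4.185648 = 62.78472.
floor(lambda*100)/100 = 62.78.

62.78


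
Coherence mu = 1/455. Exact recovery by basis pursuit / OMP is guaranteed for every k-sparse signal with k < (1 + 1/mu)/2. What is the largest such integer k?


1/mu = 455.
1 + 1/mu = 456.
(1 + 1/mu)/2 = 228 is an integer and the inequality is strict, so k_max = 228 - 1 = 227.

227


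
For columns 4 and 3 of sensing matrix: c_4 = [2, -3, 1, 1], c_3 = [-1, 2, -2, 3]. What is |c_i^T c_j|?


Inner product: 2*-1 + -3*2 + 1*-2 + 1*3
Products: [-2, -6, -2, 3]
Sum = -7.
|dot| = 7.

7


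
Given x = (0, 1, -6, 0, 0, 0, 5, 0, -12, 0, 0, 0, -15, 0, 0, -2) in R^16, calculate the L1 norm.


Non-zero entries: [(1, 1), (2, -6), (6, 5), (8, -12), (12, -15), (15, -2)]
Absolute values: [1, 6, 5, 12, 15, 2]
||x||_1 = sum = 41.

41


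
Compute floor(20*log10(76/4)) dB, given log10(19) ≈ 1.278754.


||x||/||e|| = 76/4 = 19.
log10(19) ≈ 1.278754.
20*log10(||x||/||e||) ≈ 20*1.278754 = 25.57508.
floor(25.57508) = 25.

25


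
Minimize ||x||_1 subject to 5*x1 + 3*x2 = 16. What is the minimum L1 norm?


Axis intercepts:
  x1 = 16/5, x2 = 0: L1 = 16/5
  x1 = 0, x2 = 16/3: L1 = 16/3
x* = (16/5, 0)
||x*||_1 = 16/5.

16/5


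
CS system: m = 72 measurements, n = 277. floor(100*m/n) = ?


100*m/n = 100*72/277 ≈ 25.9928.
floor = 25.

25


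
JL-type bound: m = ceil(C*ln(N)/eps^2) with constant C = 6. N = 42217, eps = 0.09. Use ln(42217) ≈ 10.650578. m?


ln(42217) ≈ 10.650578.
eps^2 = 0.09^2 = 0.0081.
C*ln(N)/eps^2 ≈ 6*10.650578/0.0081 ≈ 7889.317.
m = ceil(7889.317) = 7890.

7890


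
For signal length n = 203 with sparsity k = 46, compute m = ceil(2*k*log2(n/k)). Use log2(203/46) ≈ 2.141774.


log2(n/k) = log2(203/46) ≈ 2.141774.
2*k*log2(n/k) ≈ 2*46*2.141774 = 197.043208.
m = ceil(197.043208) = 198.

198


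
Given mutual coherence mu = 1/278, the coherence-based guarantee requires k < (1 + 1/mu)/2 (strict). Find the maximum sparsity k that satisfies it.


1/mu = 278.
1 + 1/mu = 279.
(1 + 1/mu)/2 = 139.5 is not an integer, so k_max = floor(139.5) = 139.

139


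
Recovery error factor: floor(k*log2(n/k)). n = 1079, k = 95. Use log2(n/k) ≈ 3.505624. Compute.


log2(n/k) = log2(1079/95) ≈ 3.505624.
k*log2(n/k) ≈ 95*3.505624 = 333.03428.
floor(333.03428) = 333.

333


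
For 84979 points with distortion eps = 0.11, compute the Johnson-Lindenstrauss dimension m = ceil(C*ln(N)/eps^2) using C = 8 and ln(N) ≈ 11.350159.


ln(84979) ≈ 11.350159.
eps^2 = 0.11^2 = 0.0121.
C*ln(N)/eps^2 ≈ 8*11.350159/0.0121 ≈ 7504.2374.
m = ceil(7504.2374) = 7505.

7505


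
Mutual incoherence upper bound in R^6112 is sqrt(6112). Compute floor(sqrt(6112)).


78^2 = 6084 <= 6112 < 6241 = 79^2, so 78 <= sqrt(6112) < 79.
floor(sqrt(6112)) = 78.

78


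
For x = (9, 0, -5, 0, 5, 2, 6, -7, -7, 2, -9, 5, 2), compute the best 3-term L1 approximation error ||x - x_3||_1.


Sorted |x_i| descending: [9, 9, 7, 7, 6, 5, 5, 5, 2, 2, 2, 0, 0]
Keep top 3: [9, 9, 7]
Tail entries: [7, 6, 5, 5, 5, 2, 2, 2, 0, 0]
L1 error = sum of tail = 34.

34


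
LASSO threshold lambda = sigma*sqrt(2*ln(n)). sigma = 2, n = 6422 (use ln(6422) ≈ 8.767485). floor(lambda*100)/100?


ln(6422) ≈ 8.767485.
2*ln(n) ≈ 17.53497.
sqrt(2*ln(n)) ≈ sqrt(17.53497) ≈ 4.187478.
lambda ≈ 2*4.187478 = 8.374956.
floor(lambda*100)/100 = 8.37.

8.37


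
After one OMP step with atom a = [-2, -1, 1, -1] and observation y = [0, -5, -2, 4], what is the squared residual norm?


a^T a = 7.
a^T y = -1.
coeff = -1/7 = -1/7.
||r||^2 = 314/7.

314/7


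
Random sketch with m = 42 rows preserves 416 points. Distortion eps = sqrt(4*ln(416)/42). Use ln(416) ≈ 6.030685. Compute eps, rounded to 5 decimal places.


ln(416) ≈ 6.030685.
4*ln(N)/m ≈ 4*6.030685/42 ≈ 0.57435095.
eps = sqrt(0.57435095) ≈ 0.7578595 ≈ 0.75786.

0.75786


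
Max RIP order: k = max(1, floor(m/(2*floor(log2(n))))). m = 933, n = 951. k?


floor(log2(951)) = 9.
2*9 = 18.
m/(2*floor(log2(n))) = 933/18 ≈ 51.8333.
floor = 51.
k = max(1, 51) = 51.

51


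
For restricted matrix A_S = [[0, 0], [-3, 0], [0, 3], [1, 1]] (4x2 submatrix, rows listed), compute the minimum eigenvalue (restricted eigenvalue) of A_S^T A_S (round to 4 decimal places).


A_S^T A_S = [[10, 1], [1, 10]].
trace = 20.
det = 99.
disc = trace^2 - 4*det = 400 - 4*99 = 4.
sqrt(4) = 2.
lam_min = (20 - 2)/2 = 9 = 9.0000.

9.0000


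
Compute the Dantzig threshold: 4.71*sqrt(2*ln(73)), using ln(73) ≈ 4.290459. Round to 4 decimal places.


ln(73) ≈ 4.290459.
2*ln(n) ≈ 8.580918.
sqrt(2*ln(n)) ≈ sqrt(8.580918) ≈ 2.92932.
threshold ≈ 4.71*2.92932 = 13.7970972 ≈ 13.7971.

13.7971


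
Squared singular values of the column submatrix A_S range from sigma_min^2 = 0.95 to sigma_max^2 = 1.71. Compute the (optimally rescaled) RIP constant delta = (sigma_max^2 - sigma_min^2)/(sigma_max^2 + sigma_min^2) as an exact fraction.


lambda_max - lambda_min = 1.71 - 0.95 = 0.76.
lambda_max + lambda_min = 1.71 + 0.95 = 2.66.
delta = 0.76/2.66 = 76/266 = 2/7.

2/7


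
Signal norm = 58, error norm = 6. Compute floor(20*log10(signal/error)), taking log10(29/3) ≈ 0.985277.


||x||/||e|| = 58/6 = 29/3.
log10(29/3) ≈ 0.985277.
20*log10(||x||/||e||) ≈ 20*0.985277 = 19.70554.
floor(19.70554) = 19.

19


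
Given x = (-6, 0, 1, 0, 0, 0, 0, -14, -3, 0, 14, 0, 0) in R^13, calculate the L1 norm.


Non-zero entries: [(0, -6), (2, 1), (7, -14), (8, -3), (10, 14)]
Absolute values: [6, 1, 14, 3, 14]
||x||_1 = sum = 38.

38


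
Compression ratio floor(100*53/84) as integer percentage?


100*m/n = 100*53/84 ≈ 63.0952.
floor = 63.

63


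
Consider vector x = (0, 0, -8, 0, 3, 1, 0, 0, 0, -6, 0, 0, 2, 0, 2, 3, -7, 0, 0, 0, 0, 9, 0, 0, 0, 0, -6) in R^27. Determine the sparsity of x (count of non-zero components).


Non-zero positions: [2, 4, 5, 9, 12, 14, 15, 16, 21, 26].
Sparsity = 10.

10


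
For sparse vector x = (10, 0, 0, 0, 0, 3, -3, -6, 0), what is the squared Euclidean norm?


Non-zero entries: [(0, 10), (5, 3), (6, -3), (7, -6)]
Squares: [100, 9, 9, 36]
||x||_2^2 = sum = 154.

154


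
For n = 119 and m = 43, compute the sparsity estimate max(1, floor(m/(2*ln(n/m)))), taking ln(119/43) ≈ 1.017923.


n/m = 119/43.
ln(n/m) ≈ 1.017923.
2*ln(n/m) ≈ 2.035846.
m/(2*ln(n/m)) ≈ 43/2.035846 ≈ 21.1214.
floor = 21.
k_max = max(1, 21) = 21.

21


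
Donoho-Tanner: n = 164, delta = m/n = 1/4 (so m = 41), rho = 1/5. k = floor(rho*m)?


m = 1/4*164 = 41.
rho = 1/5.
rho*m = 1/5*41 = 8.2.
k = floor(8.2) = 8.

8


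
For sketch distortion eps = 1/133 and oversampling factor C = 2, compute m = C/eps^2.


1/eps = 133.
(1/eps)^2 = 17689.
m = 2*17689 = 35378.

35378


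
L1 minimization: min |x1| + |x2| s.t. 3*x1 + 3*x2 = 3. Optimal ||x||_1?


Axis intercepts:
  x1 = 1, x2 = 0: L1 = 1
  x1 = 0, x2 = 1: L1 = 1
x* = (1, 0)
||x*||_1 = 1.

1


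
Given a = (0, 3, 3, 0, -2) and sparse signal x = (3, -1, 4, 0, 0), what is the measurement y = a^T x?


Non-zero terms: ['0*3', '3*-1', '3*4']
Products: [0, -3, 12]
y = sum = 9.

9


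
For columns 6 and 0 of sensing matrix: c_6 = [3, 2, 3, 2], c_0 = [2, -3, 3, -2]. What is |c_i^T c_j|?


Inner product: 3*2 + 2*-3 + 3*3 + 2*-2
Products: [6, -6, 9, -4]
Sum = 5.
|dot| = 5.

5


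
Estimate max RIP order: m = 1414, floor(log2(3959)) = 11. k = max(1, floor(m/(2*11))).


floor(log2(3959)) = 11.
2*11 = 22.
m/(2*floor(log2(n))) = 1414/22 ≈ 64.2727.
floor = 64.
k = max(1, 64) = 64.

64


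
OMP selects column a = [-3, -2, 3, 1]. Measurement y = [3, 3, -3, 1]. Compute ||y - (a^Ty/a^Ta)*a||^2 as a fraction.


a^T a = 23.
a^T y = -23.
coeff = -23/23 = -1.
||r||^2 = 5.

5


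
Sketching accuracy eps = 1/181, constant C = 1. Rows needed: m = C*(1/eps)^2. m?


1/eps = 181.
(1/eps)^2 = 32761.
m = 1*32761 = 32761.

32761


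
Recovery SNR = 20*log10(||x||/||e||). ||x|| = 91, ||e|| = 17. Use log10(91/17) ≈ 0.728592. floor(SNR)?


||x||/||e|| = 91/17.
log10(91/17) ≈ 0.728592.
20*log10(||x||/||e||) ≈ 20*0.728592 = 14.57184.
floor(14.57184) = 14.

14


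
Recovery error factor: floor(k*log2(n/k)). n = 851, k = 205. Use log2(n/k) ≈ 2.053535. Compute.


log2(n/k) = log2(851/205) ≈ 2.053535.
k*log2(n/k) ≈ 205*2.053535 = 420.974675.
floor(420.974675) = 420.

420


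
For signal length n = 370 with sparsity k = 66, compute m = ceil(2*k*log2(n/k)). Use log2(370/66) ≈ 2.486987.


log2(n/k) = log2(370/66) ≈ 2.486987.
2*k*log2(n/k) ≈ 2*66*2.486987 = 328.282284.
m = ceil(328.282284) = 329.

329


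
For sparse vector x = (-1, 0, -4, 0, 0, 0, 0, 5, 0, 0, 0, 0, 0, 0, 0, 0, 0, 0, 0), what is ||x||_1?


Non-zero entries: [(0, -1), (2, -4), (7, 5)]
Absolute values: [1, 4, 5]
||x||_1 = sum = 10.

10


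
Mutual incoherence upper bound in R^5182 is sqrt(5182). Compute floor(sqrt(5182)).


71^2 = 5041 <= 5182 < 5184 = 72^2, so 71 <= sqrt(5182) < 72.
floor(sqrt(5182)) = 71.

71


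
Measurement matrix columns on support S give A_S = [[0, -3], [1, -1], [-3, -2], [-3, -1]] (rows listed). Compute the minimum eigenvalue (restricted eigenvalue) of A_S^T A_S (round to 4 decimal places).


A_S^T A_S = [[19, 8], [8, 15]].
trace = 34.
det = 221.
disc = trace^2 - 4*det = 1156 - 4*221 = 272.
sqrt(272) ≈ 16.492423.
lam_min = (34 - sqrt(272))/2 ≈ (34 - 16.492423)/2 = 8.7537885 ≈ 8.7538.

8.7538


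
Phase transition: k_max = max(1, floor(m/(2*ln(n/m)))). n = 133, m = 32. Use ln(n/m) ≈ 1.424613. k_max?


n/m = 133/32.
ln(n/m) ≈ 1.424613.
2*ln(n/m) ≈ 2.849226.
m/(2*ln(n/m)) ≈ 32/2.849226 ≈ 11.2311.
floor = 11.
k_max = max(1, 11) = 11.

11


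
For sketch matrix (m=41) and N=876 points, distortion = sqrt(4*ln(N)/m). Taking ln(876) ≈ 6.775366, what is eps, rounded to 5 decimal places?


ln(876) ≈ 6.775366.
4*ln(N)/m ≈ 4*6.775366/41 ≈ 0.66101132.
eps = sqrt(0.66101132) ≈ 0.813026 ≈ 0.81303.

0.81303


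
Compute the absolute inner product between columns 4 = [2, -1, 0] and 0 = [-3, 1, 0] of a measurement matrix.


Inner product: 2*-3 + -1*1 + 0*0
Products: [-6, -1, 0]
Sum = -7.
|dot| = 7.

7


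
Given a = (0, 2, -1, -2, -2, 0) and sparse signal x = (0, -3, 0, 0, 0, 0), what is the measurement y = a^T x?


Non-zero terms: ['2*-3']
Products: [-6]
y = sum = -6.

-6


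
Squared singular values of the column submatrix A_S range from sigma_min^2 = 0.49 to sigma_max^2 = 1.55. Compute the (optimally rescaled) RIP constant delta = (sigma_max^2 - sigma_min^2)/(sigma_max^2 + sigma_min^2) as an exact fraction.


lambda_max - lambda_min = 1.55 - 0.49 = 1.06.
lambda_max + lambda_min = 1.55 + 0.49 = 2.04.
delta = 1.06/2.04 = 106/204 = 53/102.

53/102


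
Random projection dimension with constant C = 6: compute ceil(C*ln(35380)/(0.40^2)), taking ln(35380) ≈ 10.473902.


ln(35380) ≈ 10.473902.
eps^2 = 0.40^2 = 0.16.
C*ln(N)/eps^2 ≈ 6*10.473902/0.16 ≈ 392.7713.
m = ceil(392.7713) = 393.

393


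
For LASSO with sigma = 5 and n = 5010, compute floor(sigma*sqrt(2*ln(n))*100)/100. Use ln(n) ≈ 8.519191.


ln(5010) ≈ 8.519191.
2*ln(n) ≈ 17.038382.
sqrt(2*ln(n)) ≈ sqrt(17.038382) ≈ 4.127758.
lambda ≈ 5*4.127758 = 20.63879.
floor(lambda*100)/100 = 20.63.

20.63


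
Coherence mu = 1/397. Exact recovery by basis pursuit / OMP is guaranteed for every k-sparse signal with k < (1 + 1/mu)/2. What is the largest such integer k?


1/mu = 397.
1 + 1/mu = 398.
(1 + 1/mu)/2 = 199 is an integer and the inequality is strict, so k_max = 199 - 1 = 198.

198


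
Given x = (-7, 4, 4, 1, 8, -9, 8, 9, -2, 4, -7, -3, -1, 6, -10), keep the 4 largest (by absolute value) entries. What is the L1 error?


Sorted |x_i| descending: [10, 9, 9, 8, 8, 7, 7, 6, 4, 4, 4, 3, 2, 1, 1]
Keep top 4: [10, 9, 9, 8]
Tail entries: [8, 7, 7, 6, 4, 4, 4, 3, 2, 1, 1]
L1 error = sum of tail = 47.

47


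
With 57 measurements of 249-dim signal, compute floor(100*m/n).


100*m/n = 100*57/249 ≈ 22.8916.
floor = 22.

22


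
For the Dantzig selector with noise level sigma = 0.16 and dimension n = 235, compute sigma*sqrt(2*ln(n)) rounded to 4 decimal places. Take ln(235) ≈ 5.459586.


ln(235) ≈ 5.459586.
2*ln(n) ≈ 10.919172.
sqrt(2*ln(n)) ≈ sqrt(10.919172) ≈ 3.304417.
threshold ≈ 0.16*3.304417 = 0.52870672 ≈ 0.5287.

0.5287


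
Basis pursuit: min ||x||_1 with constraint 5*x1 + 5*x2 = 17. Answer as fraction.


Axis intercepts:
  x1 = 17/5, x2 = 0: L1 = 17/5
  x1 = 0, x2 = 17/5: L1 = 17/5
x* = (17/5, 0)
||x*||_1 = 17/5.

17/5


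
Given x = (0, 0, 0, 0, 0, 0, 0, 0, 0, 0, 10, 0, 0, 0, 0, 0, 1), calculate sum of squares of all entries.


Non-zero entries: [(10, 10), (16, 1)]
Squares: [100, 1]
||x||_2^2 = sum = 101.

101


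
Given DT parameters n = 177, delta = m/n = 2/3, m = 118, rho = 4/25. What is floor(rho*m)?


m = 2/3*177 = 118.
rho = 4/25.
rho*m = 4/25*118 = 18.88.
k = floor(18.88) = 18.

18


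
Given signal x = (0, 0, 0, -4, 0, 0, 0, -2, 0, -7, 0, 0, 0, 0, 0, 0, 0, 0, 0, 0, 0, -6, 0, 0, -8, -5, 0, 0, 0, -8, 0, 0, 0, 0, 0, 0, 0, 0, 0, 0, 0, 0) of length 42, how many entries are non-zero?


Non-zero positions: [3, 7, 9, 21, 24, 25, 29].
Sparsity = 7.

7


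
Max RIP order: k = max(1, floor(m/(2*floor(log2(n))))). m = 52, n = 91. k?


floor(log2(91)) = 6.
2*6 = 12.
m/(2*floor(log2(n))) = 52/12 ≈ 4.3333.
floor = 4.
k = max(1, 4) = 4.

4


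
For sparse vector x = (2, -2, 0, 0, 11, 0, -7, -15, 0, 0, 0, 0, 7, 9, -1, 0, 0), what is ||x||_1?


Non-zero entries: [(0, 2), (1, -2), (4, 11), (6, -7), (7, -15), (12, 7), (13, 9), (14, -1)]
Absolute values: [2, 2, 11, 7, 15, 7, 9, 1]
||x||_1 = sum = 54.

54


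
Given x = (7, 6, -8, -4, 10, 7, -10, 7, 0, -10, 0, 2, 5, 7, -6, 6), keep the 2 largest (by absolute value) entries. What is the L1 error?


Sorted |x_i| descending: [10, 10, 10, 8, 7, 7, 7, 7, 6, 6, 6, 5, 4, 2, 0, 0]
Keep top 2: [10, 10]
Tail entries: [10, 8, 7, 7, 7, 7, 6, 6, 6, 5, 4, 2, 0, 0]
L1 error = sum of tail = 75.

75


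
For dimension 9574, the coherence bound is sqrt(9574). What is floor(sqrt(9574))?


97^2 = 9409 <= 9574 < 9604 = 98^2, so 97 <= sqrt(9574) < 98.
floor(sqrt(9574)) = 97.

97


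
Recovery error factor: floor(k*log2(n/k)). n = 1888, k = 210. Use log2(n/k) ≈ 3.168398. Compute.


log2(n/k) = log2(1888/210) ≈ 3.168398.
k*log2(n/k) ≈ 210*3.168398 = 665.36358.
floor(665.36358) = 665.

665


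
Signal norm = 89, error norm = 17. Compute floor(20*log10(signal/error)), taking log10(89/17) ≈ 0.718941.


||x||/||e|| = 89/17.
log10(89/17) ≈ 0.718941.
20*log10(||x||/||e||) ≈ 20*0.718941 = 14.37882.
floor(14.37882) = 14.

14


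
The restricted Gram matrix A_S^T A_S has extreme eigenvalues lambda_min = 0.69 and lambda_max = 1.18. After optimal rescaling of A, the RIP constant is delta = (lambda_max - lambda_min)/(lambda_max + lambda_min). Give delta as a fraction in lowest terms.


lambda_max - lambda_min = 1.18 - 0.69 = 0.49.
lambda_max + lambda_min = 1.18 + 0.69 = 1.87.
delta = 0.49/1.87 = 49/187.

49/187


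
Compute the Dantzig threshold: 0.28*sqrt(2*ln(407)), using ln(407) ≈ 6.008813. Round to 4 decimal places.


ln(407) ≈ 6.008813.
2*ln(n) ≈ 12.017626.
sqrt(2*ln(n)) ≈ sqrt(12.017626) ≈ 3.466645.
threshold ≈ 0.28*3.466645 = 0.9706606 ≈ 0.9707.

0.9707


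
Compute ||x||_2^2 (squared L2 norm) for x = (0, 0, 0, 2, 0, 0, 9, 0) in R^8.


Non-zero entries: [(3, 2), (6, 9)]
Squares: [4, 81]
||x||_2^2 = sum = 85.

85


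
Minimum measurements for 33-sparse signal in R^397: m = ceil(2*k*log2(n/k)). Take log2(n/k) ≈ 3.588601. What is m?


log2(n/k) = log2(397/33) ≈ 3.588601.
2*k*log2(n/k) ≈ 2*33*3.588601 = 236.847666.
m = ceil(236.847666) = 237.

237


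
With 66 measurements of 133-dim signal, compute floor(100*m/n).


100*m/n = 100*66/133 ≈ 49.6241.
floor = 49.

49


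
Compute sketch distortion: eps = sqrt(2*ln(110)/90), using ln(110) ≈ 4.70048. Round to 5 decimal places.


ln(110) ≈ 4.70048.
2*ln(N)/m ≈ 2*4.70048/90 ≈ 0.10445511.
eps = sqrt(0.10445511) ≈ 0.3231952 ≈ 0.32320.

0.32320


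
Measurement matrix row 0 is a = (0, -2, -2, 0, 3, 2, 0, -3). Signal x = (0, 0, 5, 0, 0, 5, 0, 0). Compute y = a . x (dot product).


Non-zero terms: ['-2*5', '2*5']
Products: [-10, 10]
y = sum = 0.

0


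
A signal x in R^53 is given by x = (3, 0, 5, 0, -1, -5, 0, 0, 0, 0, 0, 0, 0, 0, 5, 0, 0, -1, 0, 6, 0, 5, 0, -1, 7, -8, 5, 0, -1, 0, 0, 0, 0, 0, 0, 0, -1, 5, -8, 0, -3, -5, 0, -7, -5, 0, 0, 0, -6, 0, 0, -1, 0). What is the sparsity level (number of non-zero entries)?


Non-zero positions: [0, 2, 4, 5, 14, 17, 19, 21, 23, 24, 25, 26, 28, 36, 37, 38, 40, 41, 43, 44, 48, 51].
Sparsity = 22.

22


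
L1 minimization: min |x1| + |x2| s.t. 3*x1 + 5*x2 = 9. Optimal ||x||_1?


Axis intercepts:
  x1 = 3, x2 = 0: L1 = 3
  x1 = 0, x2 = 9/5: L1 = 9/5
x* = (0, 9/5)
||x*||_1 = 9/5.

9/5


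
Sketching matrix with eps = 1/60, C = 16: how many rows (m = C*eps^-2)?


1/eps = 60.
(1/eps)^2 = 3600.
m = 16*3600 = 57600.

57600


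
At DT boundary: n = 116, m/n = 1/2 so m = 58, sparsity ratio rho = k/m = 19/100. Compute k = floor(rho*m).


m = 1/2*116 = 58.
rho = 19/100.
rho*m = 19/100*58 = 11.02.
k = floor(11.02) = 11.

11


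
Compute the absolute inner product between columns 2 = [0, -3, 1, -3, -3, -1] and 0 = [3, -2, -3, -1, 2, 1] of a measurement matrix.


Inner product: 0*3 + -3*-2 + 1*-3 + -3*-1 + -3*2 + -1*1
Products: [0, 6, -3, 3, -6, -1]
Sum = -1.
|dot| = 1.

1


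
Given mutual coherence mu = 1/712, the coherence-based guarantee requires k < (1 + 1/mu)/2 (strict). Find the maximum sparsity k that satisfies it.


1/mu = 712.
1 + 1/mu = 713.
(1 + 1/mu)/2 = 356.5 is not an integer, so k_max = floor(356.5) = 356.

356


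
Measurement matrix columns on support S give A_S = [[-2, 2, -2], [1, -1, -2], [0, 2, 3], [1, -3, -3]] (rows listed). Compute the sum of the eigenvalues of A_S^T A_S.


Sum of eigenvalues of A_S^T A_S = trace(A_S^T A_S) = sum of squared column norms of A_S.
A_S^T A_S diagonal: [6, 18, 26].
trace = 6 + 18 + 26 = 50.

50


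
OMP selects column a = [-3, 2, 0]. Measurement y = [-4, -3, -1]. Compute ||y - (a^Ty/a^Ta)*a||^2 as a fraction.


a^T a = 13.
a^T y = 6.
coeff = 6/13 = 6/13.
||r||^2 = 302/13.

302/13


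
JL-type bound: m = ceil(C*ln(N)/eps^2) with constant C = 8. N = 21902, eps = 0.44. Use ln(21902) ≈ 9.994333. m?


ln(21902) ≈ 9.994333.
eps^2 = 0.44^2 = 0.1936.
C*ln(N)/eps^2 ≈ 8*9.994333/0.1936 ≈ 412.989.
m = ceil(412.989) = 413.

413


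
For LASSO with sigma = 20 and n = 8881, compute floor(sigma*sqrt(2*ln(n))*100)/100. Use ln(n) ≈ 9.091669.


ln(8881) ≈ 9.091669.
2*ln(n) ≈ 18.183338.
sqrt(2*ln(n)) ≈ sqrt(18.183338) ≈ 4.264193.
lambda ≈ 20*4.264193 = 85.28386.
floor(lambda*100)/100 = 85.28.

85.28


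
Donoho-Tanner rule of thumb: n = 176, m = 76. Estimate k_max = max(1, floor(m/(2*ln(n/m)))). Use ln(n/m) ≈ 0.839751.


n/m = 176/76 = 44/19.
ln(n/m) ≈ 0.839751.
2*ln(n/m) ≈ 1.679502.
m/(2*ln(n/m)) ≈ 76/1.679502 ≈ 45.2515.
floor = 45.
k_max = max(1, 45) = 45.

45


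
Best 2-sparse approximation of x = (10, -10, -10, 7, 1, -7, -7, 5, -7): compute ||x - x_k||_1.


Sorted |x_i| descending: [10, 10, 10, 7, 7, 7, 7, 5, 1]
Keep top 2: [10, 10]
Tail entries: [10, 7, 7, 7, 7, 5, 1]
L1 error = sum of tail = 44.

44


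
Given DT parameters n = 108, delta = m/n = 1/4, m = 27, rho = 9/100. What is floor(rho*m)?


m = 1/4*108 = 27.
rho = 9/100.
rho*m = 9/100*27 = 2.43.
k = floor(2.43) = 2.

2


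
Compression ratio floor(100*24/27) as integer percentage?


100*m/n = 100*24/27 ≈ 88.8889.
floor = 88.

88


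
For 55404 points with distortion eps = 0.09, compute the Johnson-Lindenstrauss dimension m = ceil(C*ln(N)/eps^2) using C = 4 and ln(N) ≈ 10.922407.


ln(55404) ≈ 10.922407.
eps^2 = 0.09^2 = 0.0081.
C*ln(N)/eps^2 ≈ 4*10.922407/0.0081 ≈ 5393.7812.
m = ceil(5393.7812) = 5394.

5394


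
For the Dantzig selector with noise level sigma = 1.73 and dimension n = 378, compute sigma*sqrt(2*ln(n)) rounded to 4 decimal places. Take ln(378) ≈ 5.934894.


ln(378) ≈ 5.934894.
2*ln(n) ≈ 11.869788.
sqrt(2*ln(n)) ≈ sqrt(11.869788) ≈ 3.445256.
threshold ≈ 1.73*3.445256 = 5.96029288 ≈ 5.9603.

5.9603


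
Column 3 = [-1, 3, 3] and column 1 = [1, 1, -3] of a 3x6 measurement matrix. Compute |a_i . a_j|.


Inner product: -1*1 + 3*1 + 3*-3
Products: [-1, 3, -9]
Sum = -7.
|dot| = 7.

7


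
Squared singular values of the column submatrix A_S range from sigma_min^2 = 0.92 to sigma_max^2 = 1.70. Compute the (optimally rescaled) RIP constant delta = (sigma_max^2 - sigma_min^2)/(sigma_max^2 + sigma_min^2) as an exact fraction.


lambda_max - lambda_min = 1.70 - 0.92 = 0.78.
lambda_max + lambda_min = 1.70 + 0.92 = 2.62.
delta = 0.78/2.62 = 78/262 = 39/131.

39/131


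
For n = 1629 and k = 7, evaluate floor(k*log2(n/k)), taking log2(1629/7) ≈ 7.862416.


log2(n/k) = log2(1629/7) ≈ 7.862416.
k*log2(n/k) ≈ 7*7.862416 = 55.036912.
floor(55.036912) = 55.

55


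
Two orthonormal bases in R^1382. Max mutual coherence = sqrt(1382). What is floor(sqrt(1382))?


37^2 = 1369 <= 1382 < 1444 = 38^2, so 37 <= sqrt(1382) < 38.
floor(sqrt(1382)) = 37.

37


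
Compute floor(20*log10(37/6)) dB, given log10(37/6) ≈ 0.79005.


||x||/||e|| = 37/6.
log10(37/6) ≈ 0.79005.
20*log10(||x||/||e||) ≈ 20*0.79005 = 15.801.
floor(15.801) = 15.

15


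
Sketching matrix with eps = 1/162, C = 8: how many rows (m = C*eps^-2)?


1/eps = 162.
(1/eps)^2 = 26244.
m = 8*26244 = 209952.

209952


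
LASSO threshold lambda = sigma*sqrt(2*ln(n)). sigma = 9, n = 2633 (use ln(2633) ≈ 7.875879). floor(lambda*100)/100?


ln(2633) ≈ 7.875879.
2*ln(n) ≈ 15.751758.
sqrt(2*ln(n)) ≈ sqrt(15.751758) ≈ 3.968848.
lambda ≈ 9*3.968848 = 35.719632.
floor(lambda*100)/100 = 35.71.

35.71


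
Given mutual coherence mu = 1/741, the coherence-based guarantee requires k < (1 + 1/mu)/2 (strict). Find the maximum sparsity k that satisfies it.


1/mu = 741.
1 + 1/mu = 742.
(1 + 1/mu)/2 = 371 is an integer and the inequality is strict, so k_max = 371 - 1 = 370.

370


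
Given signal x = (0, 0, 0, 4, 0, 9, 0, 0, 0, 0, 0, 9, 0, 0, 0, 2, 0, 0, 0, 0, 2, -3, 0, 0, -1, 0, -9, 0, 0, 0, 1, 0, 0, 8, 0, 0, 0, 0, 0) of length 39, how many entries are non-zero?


Non-zero positions: [3, 5, 11, 15, 20, 21, 24, 26, 30, 33].
Sparsity = 10.

10
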